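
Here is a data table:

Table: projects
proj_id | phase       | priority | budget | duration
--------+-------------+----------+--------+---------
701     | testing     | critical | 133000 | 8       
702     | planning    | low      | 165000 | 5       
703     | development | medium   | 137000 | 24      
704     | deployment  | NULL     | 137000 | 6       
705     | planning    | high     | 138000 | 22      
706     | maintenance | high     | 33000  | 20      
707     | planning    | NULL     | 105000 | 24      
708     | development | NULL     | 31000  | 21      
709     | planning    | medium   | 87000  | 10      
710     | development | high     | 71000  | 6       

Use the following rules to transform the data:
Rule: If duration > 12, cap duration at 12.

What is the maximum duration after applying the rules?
12

Step 1: Original maximum duration = 24
Step 2: Apply cap at 12
Step 3: 5 records had duration > 12 and were capped
Step 4: Maximum after transformation = 12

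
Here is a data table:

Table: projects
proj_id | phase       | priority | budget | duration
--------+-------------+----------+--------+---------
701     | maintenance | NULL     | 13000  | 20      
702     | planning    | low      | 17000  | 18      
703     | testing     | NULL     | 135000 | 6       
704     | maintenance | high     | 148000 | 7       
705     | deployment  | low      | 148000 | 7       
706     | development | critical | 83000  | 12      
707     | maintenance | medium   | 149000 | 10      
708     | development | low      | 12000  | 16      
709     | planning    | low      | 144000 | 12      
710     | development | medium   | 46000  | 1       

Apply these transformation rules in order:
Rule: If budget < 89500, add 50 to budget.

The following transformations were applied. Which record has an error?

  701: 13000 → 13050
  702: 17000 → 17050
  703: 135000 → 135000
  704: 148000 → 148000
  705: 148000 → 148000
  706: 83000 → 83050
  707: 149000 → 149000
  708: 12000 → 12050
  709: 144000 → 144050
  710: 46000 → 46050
Record 709 has an error. The correct transformed value should be 144000, not 144050.

Step 1: Check each record against the rule
Step 2: Record 709 has budget = 144000
Step 3: Since 144000 >= 89500, the bonus should not have been applied
Step 4: Correct value = 144000, but claimed value = 144050
Conclusion: Record 709 has the error.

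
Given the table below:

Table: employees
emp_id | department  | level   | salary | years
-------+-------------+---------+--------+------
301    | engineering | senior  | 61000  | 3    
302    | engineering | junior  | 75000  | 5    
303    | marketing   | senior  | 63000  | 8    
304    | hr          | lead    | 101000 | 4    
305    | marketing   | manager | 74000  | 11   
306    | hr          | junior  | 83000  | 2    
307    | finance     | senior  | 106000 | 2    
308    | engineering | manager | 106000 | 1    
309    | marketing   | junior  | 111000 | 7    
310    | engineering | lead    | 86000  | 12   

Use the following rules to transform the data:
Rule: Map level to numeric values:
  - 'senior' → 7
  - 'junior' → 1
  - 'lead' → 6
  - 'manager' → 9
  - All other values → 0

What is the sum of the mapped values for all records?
54

Step 1: Apply mapping to each record
Step 2: Count by status:
  'senior': 3 records × 7 = 21
  'junior': 3 records × 1 = 3
  'lead': 2 records × 6 = 12
  'manager': 2 records × 9 = 18
Step 3: Sum all mapped values = 54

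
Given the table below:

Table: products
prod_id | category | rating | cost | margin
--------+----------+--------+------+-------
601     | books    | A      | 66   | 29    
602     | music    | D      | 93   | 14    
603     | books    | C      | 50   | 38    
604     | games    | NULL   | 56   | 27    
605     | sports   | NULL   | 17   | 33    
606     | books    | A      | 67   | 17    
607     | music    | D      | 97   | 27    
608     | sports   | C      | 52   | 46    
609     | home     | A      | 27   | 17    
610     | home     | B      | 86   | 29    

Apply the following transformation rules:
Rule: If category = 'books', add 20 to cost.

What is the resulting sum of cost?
671

Step 1: Count records where category = 'books': 3
Step 2: Total bonus added: 3 × 20 = 60
Step 3: Original sum of cost: 611
Step 4: Final sum = 611 + 60 = 671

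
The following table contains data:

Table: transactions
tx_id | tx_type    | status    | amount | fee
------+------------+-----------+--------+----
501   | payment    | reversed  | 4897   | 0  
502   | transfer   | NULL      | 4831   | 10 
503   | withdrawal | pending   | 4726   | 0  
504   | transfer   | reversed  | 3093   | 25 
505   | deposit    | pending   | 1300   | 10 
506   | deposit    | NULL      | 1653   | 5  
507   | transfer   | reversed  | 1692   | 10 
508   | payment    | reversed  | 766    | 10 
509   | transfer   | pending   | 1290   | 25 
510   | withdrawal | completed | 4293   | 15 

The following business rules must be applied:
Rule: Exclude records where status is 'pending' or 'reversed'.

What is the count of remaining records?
3

Step 1: Count records to exclude
  - 3 (pending) + 4 (reversed) = 7 records
Step 2: Total records: 10
Step 3: Remaining = 10 - 7 = 3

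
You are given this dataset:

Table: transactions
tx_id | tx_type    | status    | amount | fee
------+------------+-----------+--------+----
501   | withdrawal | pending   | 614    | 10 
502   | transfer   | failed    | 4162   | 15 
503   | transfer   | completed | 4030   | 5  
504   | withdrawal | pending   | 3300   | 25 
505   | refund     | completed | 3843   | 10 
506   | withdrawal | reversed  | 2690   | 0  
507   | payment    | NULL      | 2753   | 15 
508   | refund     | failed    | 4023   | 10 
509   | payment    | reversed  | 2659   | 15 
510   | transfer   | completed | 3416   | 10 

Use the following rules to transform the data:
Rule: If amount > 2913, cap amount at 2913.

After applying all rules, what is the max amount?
2913

Step 1: Original maximum amount = 4162
Step 2: Apply cap at 2913
Step 3: 6 records had amount > 2913 and were capped
Step 4: Maximum after transformation = 2913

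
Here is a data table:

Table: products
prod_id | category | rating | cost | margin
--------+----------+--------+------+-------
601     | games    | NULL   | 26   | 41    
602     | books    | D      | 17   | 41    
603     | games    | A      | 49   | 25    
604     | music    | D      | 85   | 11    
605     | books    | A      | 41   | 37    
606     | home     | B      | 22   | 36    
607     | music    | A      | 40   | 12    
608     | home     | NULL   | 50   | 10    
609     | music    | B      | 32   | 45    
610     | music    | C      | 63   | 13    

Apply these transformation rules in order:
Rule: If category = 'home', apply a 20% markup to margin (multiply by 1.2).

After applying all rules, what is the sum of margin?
280.2

Step 1: Records with category = 'home' have total margin = 46
Step 2: Apply multiplier: 46 × 1.2 = 55.2
Step 3: Other records total: 225
Step 4: Final sum = 55.2 + 225 = 280.2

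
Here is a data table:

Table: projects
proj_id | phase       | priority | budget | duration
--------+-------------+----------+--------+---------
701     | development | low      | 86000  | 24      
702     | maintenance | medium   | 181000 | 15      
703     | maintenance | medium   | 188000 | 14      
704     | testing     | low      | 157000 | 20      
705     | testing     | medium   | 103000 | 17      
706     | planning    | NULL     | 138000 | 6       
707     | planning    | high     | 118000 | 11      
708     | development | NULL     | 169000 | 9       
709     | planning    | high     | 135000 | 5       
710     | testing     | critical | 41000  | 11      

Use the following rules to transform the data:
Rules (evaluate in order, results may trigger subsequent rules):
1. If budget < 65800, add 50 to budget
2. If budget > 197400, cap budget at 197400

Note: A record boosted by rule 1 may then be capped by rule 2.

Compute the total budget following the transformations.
1316050

Step 1: Apply rule 1 to records with budget < 65800
  - 1 records get bonus of 50
  - Of these, 0 records then exceed 197400 and get capped
Step 2: Apply rule 2 to records with budget > 197400
  - 0 records (original) are capped
Step 3: Calculate final sum = 1316050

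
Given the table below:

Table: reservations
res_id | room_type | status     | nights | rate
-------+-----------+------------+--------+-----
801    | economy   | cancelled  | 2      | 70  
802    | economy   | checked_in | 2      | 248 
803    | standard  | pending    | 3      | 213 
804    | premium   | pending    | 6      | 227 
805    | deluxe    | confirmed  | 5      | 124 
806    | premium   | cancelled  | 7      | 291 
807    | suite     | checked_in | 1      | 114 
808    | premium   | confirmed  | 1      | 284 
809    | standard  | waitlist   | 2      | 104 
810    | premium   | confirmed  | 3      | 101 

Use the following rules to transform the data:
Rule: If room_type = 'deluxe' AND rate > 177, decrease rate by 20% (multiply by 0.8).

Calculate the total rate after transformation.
1776

Step 1: Find records where room_type = 'deluxe' AND rate > 177
Step 2: 0 records match, summing to 0
Step 3: After multiplier: 0 × 0.8 = 0.0
Step 4: Unaffected records sum: 1776
Step 5: Final sum = 0.0 + 1776 = 1776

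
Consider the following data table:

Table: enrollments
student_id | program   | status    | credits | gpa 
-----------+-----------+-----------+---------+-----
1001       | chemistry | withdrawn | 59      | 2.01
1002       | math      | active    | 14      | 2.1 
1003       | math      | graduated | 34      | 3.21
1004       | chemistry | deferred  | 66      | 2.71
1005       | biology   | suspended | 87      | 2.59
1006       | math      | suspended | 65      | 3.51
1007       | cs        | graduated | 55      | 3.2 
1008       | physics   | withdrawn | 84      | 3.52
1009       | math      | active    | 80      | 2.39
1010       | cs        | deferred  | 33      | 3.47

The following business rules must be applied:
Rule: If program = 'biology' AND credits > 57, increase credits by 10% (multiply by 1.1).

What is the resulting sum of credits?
585.7

Step 1: Find records where program = 'biology' AND credits > 57
Step 2: 1 records match, summing to 87
Step 3: After multiplier: 87 × 1.1 = 95.7
Step 4: Unaffected records sum: 490
Step 5: Final sum = 95.7 + 490 = 585.7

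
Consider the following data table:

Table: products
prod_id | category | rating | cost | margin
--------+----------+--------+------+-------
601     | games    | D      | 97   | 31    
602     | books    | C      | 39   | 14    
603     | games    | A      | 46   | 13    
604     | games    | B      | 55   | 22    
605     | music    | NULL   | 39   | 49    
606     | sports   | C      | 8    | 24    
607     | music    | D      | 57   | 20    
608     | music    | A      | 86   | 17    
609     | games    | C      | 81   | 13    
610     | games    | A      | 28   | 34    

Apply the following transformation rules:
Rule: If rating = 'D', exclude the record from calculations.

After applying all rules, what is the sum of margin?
186

Step 1: Identify records where rating = 'D'
Step 2: The excluded records sum to 51
Step 3: Original total margin = 237
Step 4: Remaining total = 237 - 51 = 186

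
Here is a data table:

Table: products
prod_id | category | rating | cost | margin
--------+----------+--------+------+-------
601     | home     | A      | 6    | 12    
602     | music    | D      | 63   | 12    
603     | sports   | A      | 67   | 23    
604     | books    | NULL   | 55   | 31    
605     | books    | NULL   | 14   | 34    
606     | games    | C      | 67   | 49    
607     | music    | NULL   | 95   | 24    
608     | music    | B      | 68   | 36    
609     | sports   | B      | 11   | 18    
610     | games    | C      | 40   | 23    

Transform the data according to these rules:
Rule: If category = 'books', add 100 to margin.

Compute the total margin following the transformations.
462

Step 1: Count records where category = 'books': 2
Step 2: Total bonus added: 2 × 100 = 200
Step 3: Original sum of margin: 262
Step 4: Final sum = 262 + 200 = 462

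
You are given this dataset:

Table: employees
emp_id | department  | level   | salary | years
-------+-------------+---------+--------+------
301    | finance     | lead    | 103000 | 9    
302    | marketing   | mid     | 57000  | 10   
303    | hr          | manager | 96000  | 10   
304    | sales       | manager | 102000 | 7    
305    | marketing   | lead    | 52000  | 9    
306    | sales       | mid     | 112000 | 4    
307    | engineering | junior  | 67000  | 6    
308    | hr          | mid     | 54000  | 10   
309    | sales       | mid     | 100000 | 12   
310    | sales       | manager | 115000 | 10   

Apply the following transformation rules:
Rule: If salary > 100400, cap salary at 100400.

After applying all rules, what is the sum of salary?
827600

Step 1: 4 records have salary > 100400
Step 2: These records originally summed to 432000
Step 3: After capping: 4 × 100400 = 401600
Step 4: Unaffected records sum: 426000
Step 5: Final sum = 401600 + 426000 = 827600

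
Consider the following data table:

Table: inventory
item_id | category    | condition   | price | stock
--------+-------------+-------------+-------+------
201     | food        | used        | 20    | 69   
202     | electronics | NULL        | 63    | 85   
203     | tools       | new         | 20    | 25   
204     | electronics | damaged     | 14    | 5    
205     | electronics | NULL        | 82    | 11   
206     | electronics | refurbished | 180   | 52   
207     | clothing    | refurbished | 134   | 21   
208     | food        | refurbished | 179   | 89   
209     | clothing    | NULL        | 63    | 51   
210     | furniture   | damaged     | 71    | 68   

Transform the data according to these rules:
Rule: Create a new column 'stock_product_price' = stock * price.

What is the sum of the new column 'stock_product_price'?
44353

Step 1: For each record, compute stock * price
Example calculations:
  69 * 20 = 1380
  85 * 63 = 5355
  25 * 20 = 500
  ...
Step 2: Sum all derived values
Step 3: Total = 44353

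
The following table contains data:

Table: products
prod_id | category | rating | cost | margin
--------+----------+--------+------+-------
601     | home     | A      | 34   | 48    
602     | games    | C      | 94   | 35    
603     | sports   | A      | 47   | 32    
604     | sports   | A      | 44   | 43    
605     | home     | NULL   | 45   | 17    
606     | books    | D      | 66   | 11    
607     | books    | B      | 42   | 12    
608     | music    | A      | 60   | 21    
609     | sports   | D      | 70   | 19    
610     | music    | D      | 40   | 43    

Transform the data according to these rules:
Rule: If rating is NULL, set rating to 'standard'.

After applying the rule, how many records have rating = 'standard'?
1

Step 1: Count records where rating IS NULL
Step 2: Found 1 records with NULL rating
Step 3: These records will have rating set to 'standard'
Step 4: Records already having rating = 'standard': 0
Step 5: Answer: 1 + 0 = 1 records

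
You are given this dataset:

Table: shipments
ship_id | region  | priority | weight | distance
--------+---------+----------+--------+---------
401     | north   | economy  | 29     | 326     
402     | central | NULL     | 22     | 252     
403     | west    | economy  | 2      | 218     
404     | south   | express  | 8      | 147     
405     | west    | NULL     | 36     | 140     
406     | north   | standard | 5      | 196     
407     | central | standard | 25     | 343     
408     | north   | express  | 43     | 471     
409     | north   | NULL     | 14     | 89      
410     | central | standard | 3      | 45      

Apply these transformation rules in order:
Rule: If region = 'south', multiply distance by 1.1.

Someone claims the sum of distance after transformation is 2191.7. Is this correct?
No, the correct result is 2241.7.

Step 1: Calculate the correct sum after transformation
Step 2: Apply multiplier 1.1 to records where region = 'south'
Step 3: Correct result = 2241.7
Step 4: Claimed result = 2191.7
Step 5: 2241.7 ≠ 2191.7
Conclusion: The claimed result is incorrect. The correct answer is 2241.7.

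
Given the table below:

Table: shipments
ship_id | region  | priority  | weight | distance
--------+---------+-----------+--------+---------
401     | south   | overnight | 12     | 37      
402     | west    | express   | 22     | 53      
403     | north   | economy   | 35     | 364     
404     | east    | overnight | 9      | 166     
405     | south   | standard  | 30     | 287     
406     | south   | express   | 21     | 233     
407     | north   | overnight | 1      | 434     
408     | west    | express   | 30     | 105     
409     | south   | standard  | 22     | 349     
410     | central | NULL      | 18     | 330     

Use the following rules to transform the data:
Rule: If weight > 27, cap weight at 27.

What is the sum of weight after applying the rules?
186

Step 1: 3 records have weight > 27
Step 2: These records originally summed to 95
Step 3: After capping: 3 × 27 = 81
Step 4: Unaffected records sum: 105
Step 5: Final sum = 81 + 105 = 186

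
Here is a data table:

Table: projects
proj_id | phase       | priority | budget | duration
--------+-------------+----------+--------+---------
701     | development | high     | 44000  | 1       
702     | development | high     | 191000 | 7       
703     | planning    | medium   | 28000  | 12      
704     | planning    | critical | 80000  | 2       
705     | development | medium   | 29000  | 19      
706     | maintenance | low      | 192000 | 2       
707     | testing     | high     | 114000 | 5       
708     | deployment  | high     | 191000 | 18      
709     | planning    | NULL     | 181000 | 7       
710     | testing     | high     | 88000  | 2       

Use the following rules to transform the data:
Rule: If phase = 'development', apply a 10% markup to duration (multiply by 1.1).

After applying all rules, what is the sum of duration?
77.7

Step 1: Records with phase = 'development' have total duration = 27
Step 2: Apply multiplier: 27 × 1.1 = 29.7
Step 3: Other records total: 48
Step 4: Final sum = 29.7 + 48 = 77.7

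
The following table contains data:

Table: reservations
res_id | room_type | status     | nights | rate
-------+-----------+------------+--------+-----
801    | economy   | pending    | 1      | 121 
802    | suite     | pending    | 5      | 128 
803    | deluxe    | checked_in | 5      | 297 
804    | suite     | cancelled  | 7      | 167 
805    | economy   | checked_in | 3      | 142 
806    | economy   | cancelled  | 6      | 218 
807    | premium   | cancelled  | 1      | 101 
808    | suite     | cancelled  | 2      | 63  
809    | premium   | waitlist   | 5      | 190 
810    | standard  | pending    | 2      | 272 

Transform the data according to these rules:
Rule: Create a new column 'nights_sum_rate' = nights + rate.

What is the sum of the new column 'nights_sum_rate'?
1736

Step 1: For each record, compute nights + rate
Example calculations:
  1 + 121 = 122
  5 + 128 = 133
  5 + 297 = 302
  ...
Step 2: Sum all derived values
Step 3: Total = 1736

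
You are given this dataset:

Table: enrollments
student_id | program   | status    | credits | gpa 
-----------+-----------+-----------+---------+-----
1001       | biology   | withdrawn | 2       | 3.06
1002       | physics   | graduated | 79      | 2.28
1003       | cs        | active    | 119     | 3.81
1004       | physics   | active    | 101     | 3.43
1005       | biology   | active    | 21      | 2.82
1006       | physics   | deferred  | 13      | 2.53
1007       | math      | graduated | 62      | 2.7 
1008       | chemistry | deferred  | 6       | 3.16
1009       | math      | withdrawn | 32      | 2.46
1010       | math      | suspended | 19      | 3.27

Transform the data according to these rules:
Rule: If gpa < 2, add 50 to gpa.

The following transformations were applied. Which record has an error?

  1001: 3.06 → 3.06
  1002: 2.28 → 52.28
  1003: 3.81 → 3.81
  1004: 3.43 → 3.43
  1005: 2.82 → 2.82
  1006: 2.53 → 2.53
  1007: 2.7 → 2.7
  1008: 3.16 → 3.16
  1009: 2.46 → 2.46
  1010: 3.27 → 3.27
Record 1002 has an error. The correct transformed value should be 2.28, not 52.28.

Step 1: Check each record against the rule
Step 2: Record 1002 has gpa = 2.28
Step 3: Since 2.28 >= 2, the bonus should not have been applied
Step 4: Correct value = 2.28, but claimed value = 52.28
Conclusion: Record 1002 has the error.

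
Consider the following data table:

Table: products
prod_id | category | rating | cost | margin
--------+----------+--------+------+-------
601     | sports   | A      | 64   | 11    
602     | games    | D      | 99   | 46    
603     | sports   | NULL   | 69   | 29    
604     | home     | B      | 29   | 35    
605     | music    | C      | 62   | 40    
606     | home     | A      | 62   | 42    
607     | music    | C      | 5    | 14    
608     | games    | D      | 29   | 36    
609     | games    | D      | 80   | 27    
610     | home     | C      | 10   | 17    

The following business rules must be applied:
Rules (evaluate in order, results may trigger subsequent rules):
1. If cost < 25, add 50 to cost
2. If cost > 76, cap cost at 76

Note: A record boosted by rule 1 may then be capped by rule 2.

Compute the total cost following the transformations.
582

Step 1: Apply rule 1 to records with cost < 25
  - 2 records get bonus of 50
  - Of these, 0 records then exceed 76 and get capped
Step 2: Apply rule 2 to records with cost > 76
  - 2 records (original) are capped
Step 3: Calculate final sum = 582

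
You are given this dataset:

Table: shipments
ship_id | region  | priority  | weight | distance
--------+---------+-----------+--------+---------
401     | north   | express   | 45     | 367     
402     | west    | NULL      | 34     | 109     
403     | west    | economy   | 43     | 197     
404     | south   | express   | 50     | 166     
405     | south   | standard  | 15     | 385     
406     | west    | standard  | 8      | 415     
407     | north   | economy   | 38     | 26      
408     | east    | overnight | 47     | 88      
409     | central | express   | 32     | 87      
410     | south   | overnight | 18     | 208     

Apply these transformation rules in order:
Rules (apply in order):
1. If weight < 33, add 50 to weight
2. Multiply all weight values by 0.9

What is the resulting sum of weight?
477.0

Step 1: Apply Rule 1 - Add 50 to records with weight < 33
  - 4 records affected: 73 + (4 × 50) = 273
  - Unaffected records: 257
  - Sum after Rule 1: 530
Step 2: Apply Rule 2 - Multiply all by 0.9
  - 530 × 0.9 = 477.0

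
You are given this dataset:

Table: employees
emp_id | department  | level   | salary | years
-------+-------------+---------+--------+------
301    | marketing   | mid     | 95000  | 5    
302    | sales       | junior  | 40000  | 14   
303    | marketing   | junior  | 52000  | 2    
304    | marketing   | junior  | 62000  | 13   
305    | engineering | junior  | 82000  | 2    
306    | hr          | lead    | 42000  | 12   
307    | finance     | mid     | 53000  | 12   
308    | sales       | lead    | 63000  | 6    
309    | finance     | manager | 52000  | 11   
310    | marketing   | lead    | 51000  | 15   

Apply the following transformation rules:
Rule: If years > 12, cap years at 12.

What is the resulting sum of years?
86

Step 1: 3 records have years > 12
Step 2: These records originally summed to 42
Step 3: After capping: 3 × 12 = 36
Step 4: Unaffected records sum: 50
Step 5: Final sum = 36 + 50 = 86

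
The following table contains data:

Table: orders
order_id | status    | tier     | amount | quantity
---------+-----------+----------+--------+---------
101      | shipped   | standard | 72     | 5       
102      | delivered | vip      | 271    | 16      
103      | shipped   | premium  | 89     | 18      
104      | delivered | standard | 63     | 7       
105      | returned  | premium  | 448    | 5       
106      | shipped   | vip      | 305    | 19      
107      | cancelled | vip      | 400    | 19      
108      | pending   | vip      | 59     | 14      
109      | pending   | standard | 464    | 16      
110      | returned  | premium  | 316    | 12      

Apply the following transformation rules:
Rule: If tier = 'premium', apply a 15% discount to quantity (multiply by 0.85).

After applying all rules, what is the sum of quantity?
125.75

Step 1: Records with tier = 'premium' have total quantity = 35
Step 2: Apply multiplier: 35 × 0.85 = 29.75
Step 3: Other records total: 96
Step 4: Final sum = 29.75 + 96 = 125.75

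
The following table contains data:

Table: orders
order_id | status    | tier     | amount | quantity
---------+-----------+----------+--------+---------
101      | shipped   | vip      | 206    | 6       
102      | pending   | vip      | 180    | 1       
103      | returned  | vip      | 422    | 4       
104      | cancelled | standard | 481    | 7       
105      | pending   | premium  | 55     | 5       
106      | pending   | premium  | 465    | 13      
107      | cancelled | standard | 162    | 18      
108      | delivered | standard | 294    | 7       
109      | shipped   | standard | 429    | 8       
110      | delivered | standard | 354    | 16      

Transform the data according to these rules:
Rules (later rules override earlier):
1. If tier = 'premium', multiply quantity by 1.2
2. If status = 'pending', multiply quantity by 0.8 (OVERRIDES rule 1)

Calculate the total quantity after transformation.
81.2

Step 1: Rule 2 takes priority for records with status = 'pending'
  - 3 records: 19 × 0.8 = 15.2
Step 2: Rule 1 applies to remaining records with tier = 'premium'
  - 0 records: 0 × 1.2 = 0.0
Step 3: Other records unchanged: 66
Step 4: Final sum = 15.2 + 0.0 + 66 = 81.2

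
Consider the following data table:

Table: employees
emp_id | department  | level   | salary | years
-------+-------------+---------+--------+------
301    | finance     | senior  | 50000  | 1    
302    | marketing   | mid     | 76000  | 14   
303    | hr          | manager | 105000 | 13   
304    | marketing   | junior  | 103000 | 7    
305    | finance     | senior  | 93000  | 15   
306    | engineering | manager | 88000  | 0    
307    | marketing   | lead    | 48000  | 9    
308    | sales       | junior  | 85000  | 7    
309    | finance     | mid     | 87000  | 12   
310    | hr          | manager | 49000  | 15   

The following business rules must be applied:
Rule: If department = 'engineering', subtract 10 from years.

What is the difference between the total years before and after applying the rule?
10

Step 1: Original sum of years = 93
Step 2: 1 records have department = 'engineering'
Step 3: Each affected record changes by -10
Step 4: Total change = 1 × -10 = -10
Step 5: New sum = 93 + -10 = 83
Step 6: Difference = |83 - 93| = 10
        (Sum decreased by 10)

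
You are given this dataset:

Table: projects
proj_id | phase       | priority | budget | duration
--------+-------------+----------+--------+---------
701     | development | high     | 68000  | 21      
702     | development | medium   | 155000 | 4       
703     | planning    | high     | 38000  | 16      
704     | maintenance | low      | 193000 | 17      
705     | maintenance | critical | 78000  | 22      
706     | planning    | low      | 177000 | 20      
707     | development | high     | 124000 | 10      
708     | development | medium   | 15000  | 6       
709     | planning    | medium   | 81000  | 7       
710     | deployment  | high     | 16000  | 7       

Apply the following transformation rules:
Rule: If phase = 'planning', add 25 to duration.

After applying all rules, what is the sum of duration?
205

Step 1: Count records where phase = 'planning': 3
Step 2: Total bonus added: 3 × 25 = 75
Step 3: Original sum of duration: 130
Step 4: Final sum = 130 + 75 = 205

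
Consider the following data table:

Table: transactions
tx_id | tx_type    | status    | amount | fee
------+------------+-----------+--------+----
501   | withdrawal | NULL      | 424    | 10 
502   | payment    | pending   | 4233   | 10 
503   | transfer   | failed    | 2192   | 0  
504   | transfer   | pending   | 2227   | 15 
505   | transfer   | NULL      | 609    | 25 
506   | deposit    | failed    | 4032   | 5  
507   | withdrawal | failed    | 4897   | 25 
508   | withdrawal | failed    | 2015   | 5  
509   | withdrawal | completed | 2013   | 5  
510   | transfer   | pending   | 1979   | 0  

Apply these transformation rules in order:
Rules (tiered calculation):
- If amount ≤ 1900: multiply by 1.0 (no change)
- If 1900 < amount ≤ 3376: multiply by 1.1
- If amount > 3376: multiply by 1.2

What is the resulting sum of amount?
28296.0

Step 1: Tier 1 (amount ≤ 1900): 2 records, sum = 1033 × 1.0 = 1033.0
Step 2: Tier 2 (1900 < amount ≤ 3376): 5 records, sum = 10426 × 1.1 = 11468.6
Step 3: Tier 3 (amount > 3376): 3 records, sum = 13162 × 1.2 = 15794.4
Step 4: Final sum = 1033.0 + 11468.6 + 15794.4 = 28296.0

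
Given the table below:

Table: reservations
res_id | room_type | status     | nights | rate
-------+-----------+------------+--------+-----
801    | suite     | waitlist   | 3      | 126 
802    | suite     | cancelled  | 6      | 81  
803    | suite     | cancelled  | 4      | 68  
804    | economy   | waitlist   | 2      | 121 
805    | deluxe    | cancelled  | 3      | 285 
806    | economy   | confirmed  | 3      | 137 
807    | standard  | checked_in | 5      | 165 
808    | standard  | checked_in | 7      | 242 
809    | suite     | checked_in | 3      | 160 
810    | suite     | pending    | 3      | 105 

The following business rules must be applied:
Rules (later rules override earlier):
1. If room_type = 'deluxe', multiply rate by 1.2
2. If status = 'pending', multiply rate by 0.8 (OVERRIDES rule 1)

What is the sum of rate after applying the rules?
1526.0

Step 1: Rule 2 takes priority for records with status = 'pending'
  - 1 records: 105 × 0.8 = 84.0
Step 2: Rule 1 applies to remaining records with room_type = 'deluxe'
  - 1 records: 285 × 1.2 = 342.0
Step 3: Other records unchanged: 1100
Step 4: Final sum = 84.0 + 342.0 + 1100 = 1526.0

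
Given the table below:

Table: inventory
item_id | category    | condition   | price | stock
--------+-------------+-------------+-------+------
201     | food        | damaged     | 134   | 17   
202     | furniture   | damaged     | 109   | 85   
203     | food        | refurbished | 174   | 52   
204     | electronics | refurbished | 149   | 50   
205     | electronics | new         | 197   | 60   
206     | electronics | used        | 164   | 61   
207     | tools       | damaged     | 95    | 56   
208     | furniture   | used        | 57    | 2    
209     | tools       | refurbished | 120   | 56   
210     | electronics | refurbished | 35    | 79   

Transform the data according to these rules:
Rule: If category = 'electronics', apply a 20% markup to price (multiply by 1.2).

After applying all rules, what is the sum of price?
1343.0

Step 1: Records with category = 'electronics' have total price = 545
Step 2: Apply multiplier: 545 × 1.2 = 654.0
Step 3: Other records total: 689
Step 4: Final sum = 654.0 + 689 = 1343.0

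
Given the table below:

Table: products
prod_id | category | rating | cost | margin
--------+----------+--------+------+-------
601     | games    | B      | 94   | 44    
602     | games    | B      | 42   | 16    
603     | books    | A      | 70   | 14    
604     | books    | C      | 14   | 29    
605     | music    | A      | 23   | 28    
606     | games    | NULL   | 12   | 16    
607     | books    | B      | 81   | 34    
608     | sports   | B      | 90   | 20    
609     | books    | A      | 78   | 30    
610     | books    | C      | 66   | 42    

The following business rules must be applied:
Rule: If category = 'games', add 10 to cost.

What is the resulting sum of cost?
600

Step 1: Count records where category = 'games': 3
Step 2: Total bonus added: 3 × 10 = 30
Step 3: Original sum of cost: 570
Step 4: Final sum = 570 + 30 = 600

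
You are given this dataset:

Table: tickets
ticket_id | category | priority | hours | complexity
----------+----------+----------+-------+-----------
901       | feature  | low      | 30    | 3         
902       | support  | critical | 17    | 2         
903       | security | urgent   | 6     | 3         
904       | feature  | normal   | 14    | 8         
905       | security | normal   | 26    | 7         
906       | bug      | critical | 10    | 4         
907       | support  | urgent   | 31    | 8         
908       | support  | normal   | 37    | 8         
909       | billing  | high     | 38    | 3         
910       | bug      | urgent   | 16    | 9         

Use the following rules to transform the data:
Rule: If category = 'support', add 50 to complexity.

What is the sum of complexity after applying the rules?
205

Step 1: Count records where category = 'support': 3
Step 2: Total bonus added: 3 × 50 = 150
Step 3: Original sum of complexity: 55
Step 4: Final sum = 55 + 150 = 205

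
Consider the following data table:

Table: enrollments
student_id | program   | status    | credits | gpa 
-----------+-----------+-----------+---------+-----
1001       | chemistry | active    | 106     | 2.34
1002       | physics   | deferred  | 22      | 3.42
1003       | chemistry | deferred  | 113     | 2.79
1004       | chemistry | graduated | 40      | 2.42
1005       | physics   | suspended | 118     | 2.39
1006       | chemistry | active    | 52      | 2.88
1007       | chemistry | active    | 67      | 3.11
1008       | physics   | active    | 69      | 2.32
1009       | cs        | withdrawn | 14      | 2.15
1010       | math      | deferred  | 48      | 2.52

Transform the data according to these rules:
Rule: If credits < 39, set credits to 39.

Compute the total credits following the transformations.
691

Step 1: 2 records have credits < 39
Step 2: These records originally summed to 36
Step 3: After setting to minimum: 2 × 39 = 78
Step 4: Unaffected records sum: 613
Step 5: Final sum = 78 + 613 = 691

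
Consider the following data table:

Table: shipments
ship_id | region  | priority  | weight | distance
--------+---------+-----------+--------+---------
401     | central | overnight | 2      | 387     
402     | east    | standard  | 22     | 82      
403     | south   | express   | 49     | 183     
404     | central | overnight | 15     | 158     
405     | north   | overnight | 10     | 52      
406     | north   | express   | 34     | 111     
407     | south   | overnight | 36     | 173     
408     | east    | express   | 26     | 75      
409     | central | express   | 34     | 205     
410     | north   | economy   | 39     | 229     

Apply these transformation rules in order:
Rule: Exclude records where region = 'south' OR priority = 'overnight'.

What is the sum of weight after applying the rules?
155

Step 1: Find records where region = 'south' OR priority = 'overnight'
Step 2: 5 records match, summing to 112
Step 3: Original sum: 267
Step 4: Remaining sum = 267 - 112 = 155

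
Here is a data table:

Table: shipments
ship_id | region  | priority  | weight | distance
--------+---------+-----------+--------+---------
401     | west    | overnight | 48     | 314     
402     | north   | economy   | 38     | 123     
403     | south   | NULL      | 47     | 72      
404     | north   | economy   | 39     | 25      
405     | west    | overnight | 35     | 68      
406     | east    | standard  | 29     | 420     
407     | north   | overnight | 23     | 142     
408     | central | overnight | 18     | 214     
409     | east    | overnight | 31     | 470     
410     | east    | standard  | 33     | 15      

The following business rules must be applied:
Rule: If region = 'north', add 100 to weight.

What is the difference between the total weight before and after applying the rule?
300

Step 1: Original sum of weight = 341
Step 2: 3 records have region = 'north'
Step 3: Each affected record changes by 100
Step 4: Total change = 3 × 100 = 300
Step 5: New sum = 341 + 300 = 641
Step 6: Difference = |641 - 341| = 300
        (Sum increased by 300)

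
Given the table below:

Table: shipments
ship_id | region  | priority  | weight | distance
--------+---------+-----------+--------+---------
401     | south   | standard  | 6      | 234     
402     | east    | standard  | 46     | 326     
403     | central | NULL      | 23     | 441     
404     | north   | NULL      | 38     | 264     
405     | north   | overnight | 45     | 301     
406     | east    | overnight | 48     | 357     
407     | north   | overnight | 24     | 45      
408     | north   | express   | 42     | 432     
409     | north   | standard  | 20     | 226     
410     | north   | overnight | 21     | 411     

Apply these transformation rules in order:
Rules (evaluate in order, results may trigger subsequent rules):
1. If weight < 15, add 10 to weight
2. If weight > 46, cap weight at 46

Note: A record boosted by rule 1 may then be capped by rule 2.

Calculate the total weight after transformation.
321

Step 1: Apply rule 1 to records with weight < 15
  - 1 records get bonus of 10
  - Of these, 0 records then exceed 46 and get capped
Step 2: Apply rule 2 to records with weight > 46
  - 1 records (original) are capped
Step 3: Calculate final sum = 321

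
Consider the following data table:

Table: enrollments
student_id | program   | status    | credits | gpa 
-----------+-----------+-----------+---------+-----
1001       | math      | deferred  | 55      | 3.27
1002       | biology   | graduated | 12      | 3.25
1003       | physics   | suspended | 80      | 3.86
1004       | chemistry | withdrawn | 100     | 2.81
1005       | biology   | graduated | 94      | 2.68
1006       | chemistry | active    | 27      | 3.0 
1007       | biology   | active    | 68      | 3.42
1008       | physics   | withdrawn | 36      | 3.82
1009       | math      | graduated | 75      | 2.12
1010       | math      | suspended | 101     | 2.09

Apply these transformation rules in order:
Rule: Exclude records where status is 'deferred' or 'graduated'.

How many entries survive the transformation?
6

Step 1: Count records to exclude
  - 1 (deferred) + 3 (graduated) = 4 records
Step 2: Total records: 10
Step 3: Remaining = 10 - 4 = 6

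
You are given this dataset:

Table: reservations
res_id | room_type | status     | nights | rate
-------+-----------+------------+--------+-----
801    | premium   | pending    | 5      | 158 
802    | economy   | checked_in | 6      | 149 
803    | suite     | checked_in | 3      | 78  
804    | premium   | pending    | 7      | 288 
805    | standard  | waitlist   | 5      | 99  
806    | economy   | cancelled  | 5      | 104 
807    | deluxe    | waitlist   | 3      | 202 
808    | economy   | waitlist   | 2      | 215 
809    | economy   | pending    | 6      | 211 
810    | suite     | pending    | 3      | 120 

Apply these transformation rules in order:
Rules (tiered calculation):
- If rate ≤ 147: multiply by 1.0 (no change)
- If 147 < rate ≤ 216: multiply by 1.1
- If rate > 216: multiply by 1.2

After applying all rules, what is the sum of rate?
1775.1

Step 1: Tier 1 (rate ≤ 147): 4 records, sum = 401 × 1.0 = 401.0
Step 2: Tier 2 (147 < rate ≤ 216): 5 records, sum = 935 × 1.1 = 1028.5
Step 3: Tier 3 (rate > 216): 1 records, sum = 288 × 1.2 = 345.6
Step 4: Final sum = 401.0 + 1028.5 + 345.6 = 1775.1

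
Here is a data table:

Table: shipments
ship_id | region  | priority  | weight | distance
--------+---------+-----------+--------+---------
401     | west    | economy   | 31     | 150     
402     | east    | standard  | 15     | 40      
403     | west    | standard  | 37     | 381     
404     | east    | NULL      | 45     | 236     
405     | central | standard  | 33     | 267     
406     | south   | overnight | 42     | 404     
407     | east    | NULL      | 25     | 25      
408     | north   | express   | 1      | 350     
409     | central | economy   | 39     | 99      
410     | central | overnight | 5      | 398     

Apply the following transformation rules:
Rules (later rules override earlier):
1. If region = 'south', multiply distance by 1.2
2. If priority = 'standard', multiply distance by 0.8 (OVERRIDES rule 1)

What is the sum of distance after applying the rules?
2293.2

Step 1: Rule 2 takes priority for records with priority = 'standard'
  - 3 records: 688 × 0.8 = 550.4
Step 2: Rule 1 applies to remaining records with region = 'south'
  - 1 records: 404 × 1.2 = 484.8
Step 3: Other records unchanged: 1258
Step 4: Final sum = 550.4 + 484.8 + 1258 = 2293.2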